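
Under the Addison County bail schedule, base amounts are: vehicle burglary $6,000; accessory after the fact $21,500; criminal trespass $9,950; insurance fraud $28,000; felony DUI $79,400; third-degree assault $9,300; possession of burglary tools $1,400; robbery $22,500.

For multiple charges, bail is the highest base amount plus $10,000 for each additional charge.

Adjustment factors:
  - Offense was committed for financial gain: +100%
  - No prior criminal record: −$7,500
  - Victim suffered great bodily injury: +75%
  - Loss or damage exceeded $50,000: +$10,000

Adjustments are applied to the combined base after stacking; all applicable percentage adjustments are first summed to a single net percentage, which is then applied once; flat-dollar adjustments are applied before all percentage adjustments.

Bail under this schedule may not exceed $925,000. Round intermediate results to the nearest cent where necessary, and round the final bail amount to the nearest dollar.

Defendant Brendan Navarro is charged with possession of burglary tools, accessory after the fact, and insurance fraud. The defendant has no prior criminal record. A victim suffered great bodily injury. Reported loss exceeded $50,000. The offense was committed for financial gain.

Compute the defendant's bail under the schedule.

$138,875

Base amounts from the schedule: possession of burglary tools $1,400; accessory after the fact $21,500; insurance fraud $28,000.
Stacking rule: highest base plus $10,000 per additional charge. Highest is insurance fraud at $28,000; 2 additional charges → +$20,000. Combined base = $48,000.
No prior criminal record (−$7,500 flat): $48,000 − $7,500 = $40,500.
Loss or damage exceeded $50,000 (+$10,000 flat): $40,500 + $10,000 = $50,500.
Net percentage adjustment: +100% +75% = +175%. $50,500 × 2.75 = $138,875.
$138,875 is within the $925,000 maximum.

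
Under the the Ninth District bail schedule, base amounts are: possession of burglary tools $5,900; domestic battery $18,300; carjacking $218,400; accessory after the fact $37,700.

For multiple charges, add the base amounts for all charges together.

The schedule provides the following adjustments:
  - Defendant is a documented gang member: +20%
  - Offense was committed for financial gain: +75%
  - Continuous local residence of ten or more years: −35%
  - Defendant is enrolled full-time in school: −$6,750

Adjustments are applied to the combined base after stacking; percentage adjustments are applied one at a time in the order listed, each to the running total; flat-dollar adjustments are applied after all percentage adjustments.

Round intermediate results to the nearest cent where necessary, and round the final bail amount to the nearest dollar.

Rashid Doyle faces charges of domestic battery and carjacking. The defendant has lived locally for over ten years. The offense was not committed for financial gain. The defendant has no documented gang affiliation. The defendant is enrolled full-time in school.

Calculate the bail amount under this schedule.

$147,105

Base amounts from the schedule: domestic battery $18,300; carjacking $218,400.
Stacking rule: sum of all bases. $18,300 + $218,400 = $236,700.
Continuous local residence of ten or more years (−35%): $236,700 × 0.65 = $153,855.
Defendant is enrolled full-time in school (−$6,750 flat): $153,855 − $6,750 = $147,105.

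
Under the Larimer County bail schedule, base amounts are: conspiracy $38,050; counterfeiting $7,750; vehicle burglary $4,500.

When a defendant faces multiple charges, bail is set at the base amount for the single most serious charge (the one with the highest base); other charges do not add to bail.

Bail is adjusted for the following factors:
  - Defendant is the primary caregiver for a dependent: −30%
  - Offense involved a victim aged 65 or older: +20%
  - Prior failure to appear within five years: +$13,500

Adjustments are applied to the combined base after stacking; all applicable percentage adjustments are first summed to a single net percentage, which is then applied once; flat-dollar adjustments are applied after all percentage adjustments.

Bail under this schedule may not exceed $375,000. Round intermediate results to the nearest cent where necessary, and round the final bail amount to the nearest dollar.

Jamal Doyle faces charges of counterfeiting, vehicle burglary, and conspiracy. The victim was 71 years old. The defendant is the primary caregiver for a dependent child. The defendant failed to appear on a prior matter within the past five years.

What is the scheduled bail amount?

$47,745

Base amounts from the schedule: counterfeiting $7,750; vehicle burglary $4,500; conspiracy $38,050.
Stacking rule: use the highest base only. Highest is conspiracy at $38,050. Combined base = $38,050.
Net percentage adjustment: −30% +20% = −10%. $38,050 × 0.9 = $34,245.
Prior failure to appear within five years (+$13,500 flat): $34,245 + $13,500 = $47,745.
$47,745 is within the $375,000 maximum.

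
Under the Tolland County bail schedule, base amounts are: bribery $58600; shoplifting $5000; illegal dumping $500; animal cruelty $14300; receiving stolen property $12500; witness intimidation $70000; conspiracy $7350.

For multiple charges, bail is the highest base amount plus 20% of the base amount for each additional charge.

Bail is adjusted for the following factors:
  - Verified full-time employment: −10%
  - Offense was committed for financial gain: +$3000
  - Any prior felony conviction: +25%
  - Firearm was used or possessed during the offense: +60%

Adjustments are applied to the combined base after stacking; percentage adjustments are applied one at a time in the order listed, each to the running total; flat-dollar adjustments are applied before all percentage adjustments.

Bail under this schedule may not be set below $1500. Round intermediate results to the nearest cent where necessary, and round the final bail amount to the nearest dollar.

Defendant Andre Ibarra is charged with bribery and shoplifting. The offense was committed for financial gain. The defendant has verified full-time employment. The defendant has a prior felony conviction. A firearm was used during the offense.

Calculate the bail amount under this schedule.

$112680

Base amounts from the schedule: bribery $58600; shoplifting $5000.
Stacking rule: highest base plus 20% of each additional charge. Highest is bribery at $58600. Additional: $5000 × 20% = $1000. Combined base = $58600 + $1000 = $59600.
Offense was committed for financial gain (+$3000 flat): $59600 + $3000 = $62600.
Verified full-time employment (−10%): $62600 × 0.9 = $56340.
Any prior felony conviction (+25%): $56340 × 1.25 = $70425.
Firearm was used or possessed during the offense (+60%): $70425 × 1.6 = $112680.
$112680 is at or above the $1500 minimum.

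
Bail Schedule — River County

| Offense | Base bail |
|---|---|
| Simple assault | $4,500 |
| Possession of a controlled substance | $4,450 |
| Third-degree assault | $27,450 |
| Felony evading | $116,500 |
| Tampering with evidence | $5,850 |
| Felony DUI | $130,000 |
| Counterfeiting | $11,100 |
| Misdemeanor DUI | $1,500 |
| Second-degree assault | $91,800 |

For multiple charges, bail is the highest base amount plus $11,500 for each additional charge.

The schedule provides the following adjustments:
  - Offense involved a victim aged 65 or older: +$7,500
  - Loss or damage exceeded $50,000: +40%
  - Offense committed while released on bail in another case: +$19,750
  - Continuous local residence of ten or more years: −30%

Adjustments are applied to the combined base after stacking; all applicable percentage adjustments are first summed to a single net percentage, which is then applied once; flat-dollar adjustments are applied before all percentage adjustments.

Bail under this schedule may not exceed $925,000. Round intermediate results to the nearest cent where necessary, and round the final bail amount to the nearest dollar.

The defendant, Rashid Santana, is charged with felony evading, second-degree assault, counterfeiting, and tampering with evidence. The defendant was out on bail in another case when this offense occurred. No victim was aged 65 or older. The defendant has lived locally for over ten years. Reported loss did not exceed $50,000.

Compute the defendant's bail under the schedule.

$119,525

Base amounts from the schedule: felony evading $116,500; second-degree assault $91,800; counterfeiting $11,100; tampering with evidence $5,850.
Stacking rule: highest base plus $11,500 per additional charge. Highest is felony evading at $116,500; 3 additional charges → +$34,500. Combined base = $151,000.
Offense committed while released on bail in another case (+$19,750 flat): $151,000 + $19,750 = $170,750.
Continuous local residence of ten or more years (−30%): $170,750 × 0.7 = $119,525.
$119,525 is within the $925,000 maximum.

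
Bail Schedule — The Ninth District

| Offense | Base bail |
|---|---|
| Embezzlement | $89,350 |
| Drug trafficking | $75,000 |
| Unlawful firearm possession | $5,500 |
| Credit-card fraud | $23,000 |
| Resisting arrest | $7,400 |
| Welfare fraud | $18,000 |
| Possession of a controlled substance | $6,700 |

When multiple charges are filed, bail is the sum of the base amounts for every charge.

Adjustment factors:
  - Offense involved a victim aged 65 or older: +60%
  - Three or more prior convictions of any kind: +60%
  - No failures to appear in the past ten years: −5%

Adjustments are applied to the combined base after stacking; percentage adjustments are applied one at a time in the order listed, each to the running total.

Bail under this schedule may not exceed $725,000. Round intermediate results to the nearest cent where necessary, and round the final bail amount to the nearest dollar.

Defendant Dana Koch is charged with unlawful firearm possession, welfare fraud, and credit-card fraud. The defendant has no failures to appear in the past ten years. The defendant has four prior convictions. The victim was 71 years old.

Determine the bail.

Base amounts from the schedule: unlawful firearm possession $5,500; welfare fraud $18,000; credit-card fraud $23,000.
Stacking rule: sum of all bases. $5,500 + $18,000 + $23,000 = $46,500.
Offense involved a victim aged 65 or older (+60%): $46,500 × 1.6 = $74,400.
Three or more prior convictions of any kind (+60%): $74,400 × 1.6 = $119,040.
No failures to appear in the past ten years (−5%): $119,040 × 0.95 = $113,088.
$113,088 is within the $725,000 maximum.

$113,088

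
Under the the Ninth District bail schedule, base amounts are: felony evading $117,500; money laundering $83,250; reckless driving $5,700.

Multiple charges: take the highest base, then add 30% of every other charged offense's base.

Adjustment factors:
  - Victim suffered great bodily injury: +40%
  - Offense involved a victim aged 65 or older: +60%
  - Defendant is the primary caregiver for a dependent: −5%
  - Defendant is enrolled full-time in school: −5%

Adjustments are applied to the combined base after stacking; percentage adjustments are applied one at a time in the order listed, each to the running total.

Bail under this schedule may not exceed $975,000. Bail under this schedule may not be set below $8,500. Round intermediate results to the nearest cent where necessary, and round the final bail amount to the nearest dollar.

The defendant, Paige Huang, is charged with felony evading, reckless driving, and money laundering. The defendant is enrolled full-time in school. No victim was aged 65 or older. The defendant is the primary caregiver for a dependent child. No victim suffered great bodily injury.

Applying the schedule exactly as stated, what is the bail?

$130,127

Base amounts from the schedule: felony evading $117,500; reckless driving $5,700; money laundering $83,250.
Stacking rule: highest base plus 30% of each additional charge. Highest is felony evading at $117,500. Additional: $5,700 × 30% = $1,710; $83,250 × 30% = $24,975. Combined base = $117,500 + $26,685 = $144,185.
Defendant is the primary caregiver for a dependent (−5%): $144,185 × 0.95 = $136,975.75.
Defendant is enrolled full-time in school (−5%): $136,975.75 × 0.95 = $130,126.96.
$130,126.96 is within the $975,000 maximum.
$130,126.96 is at or above the $8,500 minimum.
Rounded to the nearest dollar: $130,127.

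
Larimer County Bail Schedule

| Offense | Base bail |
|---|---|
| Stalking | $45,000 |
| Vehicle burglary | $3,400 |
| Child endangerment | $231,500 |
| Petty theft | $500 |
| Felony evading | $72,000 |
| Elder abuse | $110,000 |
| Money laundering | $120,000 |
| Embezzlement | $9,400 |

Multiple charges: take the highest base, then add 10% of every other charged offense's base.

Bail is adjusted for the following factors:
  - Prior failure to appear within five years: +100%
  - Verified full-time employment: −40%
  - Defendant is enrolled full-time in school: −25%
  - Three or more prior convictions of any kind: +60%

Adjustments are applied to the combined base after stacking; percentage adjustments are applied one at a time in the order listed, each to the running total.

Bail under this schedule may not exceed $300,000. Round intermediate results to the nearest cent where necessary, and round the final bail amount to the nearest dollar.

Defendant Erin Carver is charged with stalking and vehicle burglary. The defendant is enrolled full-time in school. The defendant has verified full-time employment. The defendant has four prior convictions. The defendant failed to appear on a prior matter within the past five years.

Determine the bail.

Base amounts from the schedule: stalking $45,000; vehicle burglary $3,400.
Stacking rule: highest base plus 10% of each additional charge. Highest is stalking at $45,000. Additional: $3,400 × 10% = $340. Combined base = $45,000 + $340 = $45,340.
Prior failure to appear within five years (+100%): $45,340 × 2 = $90,680.
Verified full-time employment (−40%): $90,680 × 0.6 = $54,408.
Defendant is enrolled full-time in school (−25%): $54,408 × 0.75 = $40,806.
Three or more prior convictions of any kind (+60%): $40,806 × 1.6 = $65,289.60.
$65,289.60 is within the $300,000 maximum.
Rounded to the nearest dollar: $65,290.

$65,290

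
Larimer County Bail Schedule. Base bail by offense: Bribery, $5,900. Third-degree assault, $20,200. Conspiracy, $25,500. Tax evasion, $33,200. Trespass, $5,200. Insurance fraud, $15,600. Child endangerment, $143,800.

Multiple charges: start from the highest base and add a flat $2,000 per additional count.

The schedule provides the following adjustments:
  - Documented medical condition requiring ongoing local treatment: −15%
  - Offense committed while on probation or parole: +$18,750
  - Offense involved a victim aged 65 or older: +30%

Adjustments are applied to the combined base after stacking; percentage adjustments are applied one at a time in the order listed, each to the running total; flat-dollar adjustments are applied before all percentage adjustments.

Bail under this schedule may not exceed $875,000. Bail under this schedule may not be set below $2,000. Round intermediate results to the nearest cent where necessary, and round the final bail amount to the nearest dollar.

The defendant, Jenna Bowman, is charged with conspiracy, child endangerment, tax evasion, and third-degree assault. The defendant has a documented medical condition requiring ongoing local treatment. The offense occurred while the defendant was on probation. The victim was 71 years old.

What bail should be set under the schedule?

$186,248

Base amounts from the schedule: conspiracy $25,500; child endangerment $143,800; tax evasion $33,200; third-degree assault $20,200.
Stacking rule: highest base plus $2,000 per additional charge. Highest is child endangerment at $143,800; 3 additional charges → +$6,000. Combined base = $149,800.
Offense committed while on probation or parole (+$18,750 flat): $149,800 + $18,750 = $168,550.
Documented medical condition requiring ongoing local treatment (−15%): $168,550 × 0.85 = $143,267.50.
Offense involved a victim aged 65 or older (+30%): $143,267.50 × 1.3 = $186,247.75.
$186,247.75 is within the $875,000 maximum.
$186,247.75 is at or above the $2,000 minimum.
Rounded to the nearest dollar: $186,248.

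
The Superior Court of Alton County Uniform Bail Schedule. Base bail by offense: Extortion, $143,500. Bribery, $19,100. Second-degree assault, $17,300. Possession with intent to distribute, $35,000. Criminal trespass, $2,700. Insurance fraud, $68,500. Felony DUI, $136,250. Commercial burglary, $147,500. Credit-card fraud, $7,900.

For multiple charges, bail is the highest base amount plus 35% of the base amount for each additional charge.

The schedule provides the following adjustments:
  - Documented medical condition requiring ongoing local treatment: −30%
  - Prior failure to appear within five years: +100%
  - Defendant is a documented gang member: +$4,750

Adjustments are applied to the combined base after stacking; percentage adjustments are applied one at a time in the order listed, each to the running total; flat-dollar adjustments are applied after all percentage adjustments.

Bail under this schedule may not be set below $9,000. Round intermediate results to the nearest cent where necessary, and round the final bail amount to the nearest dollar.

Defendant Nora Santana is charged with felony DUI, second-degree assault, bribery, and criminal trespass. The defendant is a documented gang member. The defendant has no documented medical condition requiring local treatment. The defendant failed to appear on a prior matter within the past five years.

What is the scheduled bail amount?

$304,620

Base amounts from the schedule: felony DUI $136,250; second-degree assault $17,300; bribery $19,100; criminal trespass $2,700.
Stacking rule: highest base plus 35% of each additional charge. Highest is felony DUI at $136,250. Additional: $17,300 × 35% = $6,055; $19,100 × 35% = $6,685; $2,700 × 35% = $945. Combined base = $136,250 + $13,685 = $149,935.
Prior failure to appear within five years (+100%): $149,935 × 2 = $299,870.
Defendant is a documented gang member (+$4,750 flat): $299,870 + $4,750 = $304,620.
$304,620 is at or above the $9,000 minimum.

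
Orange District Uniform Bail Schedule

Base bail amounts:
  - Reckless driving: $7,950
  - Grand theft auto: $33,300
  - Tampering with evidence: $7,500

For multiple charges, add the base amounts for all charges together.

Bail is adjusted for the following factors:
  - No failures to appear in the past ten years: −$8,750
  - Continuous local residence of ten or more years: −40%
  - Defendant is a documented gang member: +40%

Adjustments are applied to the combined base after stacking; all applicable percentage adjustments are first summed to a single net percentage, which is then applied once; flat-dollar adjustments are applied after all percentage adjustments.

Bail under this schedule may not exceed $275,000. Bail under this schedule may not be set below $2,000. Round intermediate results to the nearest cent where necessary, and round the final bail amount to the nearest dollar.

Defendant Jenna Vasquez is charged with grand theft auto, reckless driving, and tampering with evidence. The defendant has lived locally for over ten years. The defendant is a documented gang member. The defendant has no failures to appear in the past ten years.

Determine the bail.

Base amounts from the schedule: grand theft auto $33,300; reckless driving $7,950; tampering with evidence $7,500.
Stacking rule: sum of all bases. $33,300 + $7,950 + $7,500 = $48,750.
Net percentage adjustment: −40% +40% = +0%. $48,750 × 1 = $48,750.
No failures to appear in the past ten years (−$8,750 flat): $48,750 − $8,750 = $40,000.
$40,000 is within the $275,000 maximum.
$40,000 is at or above the $2,000 minimum.

$40,000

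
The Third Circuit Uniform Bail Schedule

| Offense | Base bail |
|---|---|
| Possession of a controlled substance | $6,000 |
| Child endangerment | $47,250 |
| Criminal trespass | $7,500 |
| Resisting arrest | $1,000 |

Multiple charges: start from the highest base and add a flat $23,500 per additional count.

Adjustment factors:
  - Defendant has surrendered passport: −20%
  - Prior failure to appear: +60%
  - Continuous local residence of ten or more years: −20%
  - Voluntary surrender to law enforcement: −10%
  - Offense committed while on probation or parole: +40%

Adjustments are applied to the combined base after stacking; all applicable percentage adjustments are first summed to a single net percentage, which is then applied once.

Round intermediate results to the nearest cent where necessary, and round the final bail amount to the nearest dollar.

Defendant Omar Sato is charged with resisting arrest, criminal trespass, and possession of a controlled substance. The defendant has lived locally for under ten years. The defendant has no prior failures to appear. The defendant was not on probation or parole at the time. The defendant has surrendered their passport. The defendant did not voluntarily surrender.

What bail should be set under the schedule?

$43,600

Base amounts from the schedule: resisting arrest $1,000; criminal trespass $7,500; possession of a controlled substance $6,000.
Stacking rule: highest base plus $23,500 per additional charge. Highest is criminal trespass at $7,500; 2 additional charges → +$47,000. Combined base = $54,500.
Defendant has surrendered passport (−20%): $54,500 × 0.8 = $43,600.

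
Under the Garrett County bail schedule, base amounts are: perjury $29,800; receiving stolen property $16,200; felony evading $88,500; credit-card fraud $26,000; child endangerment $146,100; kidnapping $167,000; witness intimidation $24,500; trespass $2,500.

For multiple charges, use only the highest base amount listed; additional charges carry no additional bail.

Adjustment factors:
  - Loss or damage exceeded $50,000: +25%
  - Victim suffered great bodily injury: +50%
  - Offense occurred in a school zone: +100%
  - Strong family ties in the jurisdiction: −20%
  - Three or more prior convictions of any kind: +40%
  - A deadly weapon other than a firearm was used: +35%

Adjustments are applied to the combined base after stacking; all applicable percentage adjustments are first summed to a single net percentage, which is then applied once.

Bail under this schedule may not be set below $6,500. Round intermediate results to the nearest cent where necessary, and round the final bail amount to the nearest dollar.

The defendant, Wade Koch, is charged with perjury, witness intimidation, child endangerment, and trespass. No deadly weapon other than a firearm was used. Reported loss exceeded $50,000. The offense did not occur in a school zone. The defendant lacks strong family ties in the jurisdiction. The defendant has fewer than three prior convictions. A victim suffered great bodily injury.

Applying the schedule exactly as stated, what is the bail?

Base amounts from the schedule: perjury $29,800; witness intimidation $24,500; child endangerment $146,100; trespass $2,500.
Stacking rule: use the highest base only. Highest is child endangerment at $146,100. Combined base = $146,100.
Net percentage adjustment: +25% +50% = +75%. $146,100 × 1.75 = $255,675.
$255,675 is at or above the $6,500 minimum.

$255,675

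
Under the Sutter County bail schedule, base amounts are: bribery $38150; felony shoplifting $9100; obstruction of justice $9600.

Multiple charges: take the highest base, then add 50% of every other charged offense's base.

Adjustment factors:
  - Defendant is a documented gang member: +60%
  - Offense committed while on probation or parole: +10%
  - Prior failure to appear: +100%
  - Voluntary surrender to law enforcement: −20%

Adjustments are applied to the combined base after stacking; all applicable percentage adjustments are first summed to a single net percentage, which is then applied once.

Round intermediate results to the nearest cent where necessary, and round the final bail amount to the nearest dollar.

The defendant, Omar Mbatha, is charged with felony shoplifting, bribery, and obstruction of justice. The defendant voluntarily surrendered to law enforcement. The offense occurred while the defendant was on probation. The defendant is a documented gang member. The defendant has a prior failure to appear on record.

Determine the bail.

Base amounts from the schedule: felony shoplifting $9100; bribery $38150; obstruction of justice $9600.
Stacking rule: highest base plus 50% of each additional charge. Highest is bribery at $38150. Additional: $9100 × 50% = $4550; $9600 × 50% = $4800. Combined base = $38150 + $9350 = $47500.
Net percentage adjustment: +60% +10% +100% −20% = +150%. $47500 × 2.5 = $118750.

$118750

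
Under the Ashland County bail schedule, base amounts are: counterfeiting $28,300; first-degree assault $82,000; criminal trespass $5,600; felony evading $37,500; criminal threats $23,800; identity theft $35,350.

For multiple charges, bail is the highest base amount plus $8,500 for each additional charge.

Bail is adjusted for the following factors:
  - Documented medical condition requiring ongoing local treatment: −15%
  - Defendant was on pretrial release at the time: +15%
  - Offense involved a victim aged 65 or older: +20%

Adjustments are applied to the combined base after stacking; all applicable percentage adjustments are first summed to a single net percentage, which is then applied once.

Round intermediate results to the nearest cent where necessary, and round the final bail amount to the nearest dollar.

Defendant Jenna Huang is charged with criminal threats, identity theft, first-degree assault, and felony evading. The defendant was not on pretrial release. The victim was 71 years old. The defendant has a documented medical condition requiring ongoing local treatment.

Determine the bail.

$112,875

Base amounts from the schedule: criminal threats $23,800; identity theft $35,350; first-degree assault $82,000; felony evading $37,500.
Stacking rule: highest base plus $8,500 per additional charge. Highest is first-degree assault at $82,000; 3 additional charges → +$25,500. Combined base = $107,500.
Net percentage adjustment: −15% +20% = +5%. $107,500 × 1.05 = $112,875.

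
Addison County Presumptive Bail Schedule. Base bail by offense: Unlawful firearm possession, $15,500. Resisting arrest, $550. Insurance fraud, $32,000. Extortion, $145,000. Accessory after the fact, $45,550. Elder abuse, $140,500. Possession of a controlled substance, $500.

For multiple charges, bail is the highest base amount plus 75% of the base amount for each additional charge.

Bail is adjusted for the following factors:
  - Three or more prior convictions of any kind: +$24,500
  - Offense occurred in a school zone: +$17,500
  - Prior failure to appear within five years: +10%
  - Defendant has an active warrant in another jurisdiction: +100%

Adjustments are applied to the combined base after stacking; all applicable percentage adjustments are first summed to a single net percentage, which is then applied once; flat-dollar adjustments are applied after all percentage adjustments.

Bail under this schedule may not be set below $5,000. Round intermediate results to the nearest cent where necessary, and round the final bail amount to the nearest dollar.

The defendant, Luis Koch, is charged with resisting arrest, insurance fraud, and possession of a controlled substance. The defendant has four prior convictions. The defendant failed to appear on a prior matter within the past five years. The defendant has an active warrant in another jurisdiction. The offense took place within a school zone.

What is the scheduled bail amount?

$110,854

Base amounts from the schedule: resisting arrest $550; insurance fraud $32,000; possession of a controlled substance $500.
Stacking rule: highest base plus 75% of each additional charge. Highest is insurance fraud at $32,000. Additional: $550 × 75% = $412.50; $500 × 75% = $375. Combined base = $32,000 + $787.50 = $32,787.50.
Net percentage adjustment: +10% +100% = +110%. $32,787.50 × 2.1 = $68,853.75.
Three or more prior convictions of any kind (+$24,500 flat): $68,853.75 + $24,500 = $93,353.75.
Offense occurred in a school zone (+$17,500 flat): $93,353.75 + $17,500 = $110,853.75.
$110,853.75 is at or above the $5,000 minimum.
Rounded to the nearest dollar: $110,854.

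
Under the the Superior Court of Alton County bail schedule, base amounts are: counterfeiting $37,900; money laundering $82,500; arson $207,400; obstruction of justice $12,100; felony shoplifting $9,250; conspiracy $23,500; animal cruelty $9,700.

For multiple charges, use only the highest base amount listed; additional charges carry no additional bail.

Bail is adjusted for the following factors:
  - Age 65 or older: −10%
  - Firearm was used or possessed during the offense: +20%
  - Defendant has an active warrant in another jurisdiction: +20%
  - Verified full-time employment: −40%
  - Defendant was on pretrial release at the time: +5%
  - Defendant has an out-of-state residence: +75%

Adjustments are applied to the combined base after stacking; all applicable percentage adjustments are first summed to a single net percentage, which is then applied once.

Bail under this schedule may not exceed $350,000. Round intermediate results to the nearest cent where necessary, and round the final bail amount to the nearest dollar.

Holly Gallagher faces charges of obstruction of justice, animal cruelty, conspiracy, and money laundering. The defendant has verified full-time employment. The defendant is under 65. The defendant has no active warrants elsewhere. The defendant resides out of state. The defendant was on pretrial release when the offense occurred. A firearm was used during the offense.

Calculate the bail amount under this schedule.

Base amounts from the schedule: obstruction of justice $12,100; animal cruelty $9,700; conspiracy $23,500; money laundering $82,500.
Stacking rule: use the highest base only. Highest is money laundering at $82,500. Combined base = $82,500.
Net percentage adjustment: +20% −40% +5% +75% = +60%. $82,500 × 1.6 = $132,000.
$132,000 is within the $350,000 maximum.

$132,000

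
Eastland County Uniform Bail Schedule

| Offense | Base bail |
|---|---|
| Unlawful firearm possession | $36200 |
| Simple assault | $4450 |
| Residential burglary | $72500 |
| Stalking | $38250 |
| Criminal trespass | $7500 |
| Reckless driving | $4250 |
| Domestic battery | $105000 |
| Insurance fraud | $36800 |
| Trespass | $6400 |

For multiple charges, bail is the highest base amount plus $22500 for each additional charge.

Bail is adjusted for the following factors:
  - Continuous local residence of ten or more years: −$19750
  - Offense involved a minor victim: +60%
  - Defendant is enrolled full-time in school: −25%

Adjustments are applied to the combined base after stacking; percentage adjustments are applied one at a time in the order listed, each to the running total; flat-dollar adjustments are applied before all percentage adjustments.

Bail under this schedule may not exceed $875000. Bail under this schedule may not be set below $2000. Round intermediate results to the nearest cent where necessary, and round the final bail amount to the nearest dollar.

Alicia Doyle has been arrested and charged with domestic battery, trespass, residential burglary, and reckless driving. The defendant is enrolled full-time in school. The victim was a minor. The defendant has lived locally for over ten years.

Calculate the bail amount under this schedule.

Base amounts from the schedule: domestic battery $105000; trespass $6400; residential burglary $72500; reckless driving $4250.
Stacking rule: highest base plus $22500 per additional charge. Highest is domestic battery at $105000; 3 additional charges → +$67500. Combined base = $172500.
Continuous local residence of ten or more years (−$19750 flat): $172500 − $19750 = $152750.
Offense involved a minor victim (+60%): $152750 × 1.6 = $244400.
Defendant is enrolled full-time in school (−25%): $244400 × 0.75 = $183300.
$183300 is within the $875000 maximum.
$183300 is at or above the $2000 minimum.

$183300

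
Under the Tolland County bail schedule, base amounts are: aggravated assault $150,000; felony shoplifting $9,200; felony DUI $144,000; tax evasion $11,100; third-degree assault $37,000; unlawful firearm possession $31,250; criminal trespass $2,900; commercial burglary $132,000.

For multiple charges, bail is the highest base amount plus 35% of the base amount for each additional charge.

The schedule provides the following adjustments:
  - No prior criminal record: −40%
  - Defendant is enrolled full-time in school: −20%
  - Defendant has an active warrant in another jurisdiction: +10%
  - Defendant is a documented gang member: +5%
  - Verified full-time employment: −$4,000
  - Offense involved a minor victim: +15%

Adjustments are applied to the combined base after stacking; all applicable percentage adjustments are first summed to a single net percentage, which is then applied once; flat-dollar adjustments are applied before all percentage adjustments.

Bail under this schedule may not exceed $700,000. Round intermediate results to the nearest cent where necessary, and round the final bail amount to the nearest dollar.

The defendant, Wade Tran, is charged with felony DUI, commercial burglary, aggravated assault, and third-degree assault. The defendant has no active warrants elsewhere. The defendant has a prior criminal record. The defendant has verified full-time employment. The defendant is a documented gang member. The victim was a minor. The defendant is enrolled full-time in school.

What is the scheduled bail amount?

$255,550

Base amounts from the schedule: felony DUI $144,000; commercial burglary $132,000; aggravated assault $150,000; third-degree assault $37,000.
Stacking rule: highest base plus 35% of each additional charge. Highest is aggravated assault at $150,000. Additional: $144,000 × 35% = $50,400; $132,000 × 35% = $46,200; $37,000 × 35% = $12,950. Combined base = $150,000 + $109,550 = $259,550.
Verified full-time employment (−$4,000 flat): $259,550 − $4,000 = $255,550.
Net percentage adjustment: −20% +5% +15% = +0%. $255,550 × 1 = $255,550.
$255,550 is within the $700,000 maximum.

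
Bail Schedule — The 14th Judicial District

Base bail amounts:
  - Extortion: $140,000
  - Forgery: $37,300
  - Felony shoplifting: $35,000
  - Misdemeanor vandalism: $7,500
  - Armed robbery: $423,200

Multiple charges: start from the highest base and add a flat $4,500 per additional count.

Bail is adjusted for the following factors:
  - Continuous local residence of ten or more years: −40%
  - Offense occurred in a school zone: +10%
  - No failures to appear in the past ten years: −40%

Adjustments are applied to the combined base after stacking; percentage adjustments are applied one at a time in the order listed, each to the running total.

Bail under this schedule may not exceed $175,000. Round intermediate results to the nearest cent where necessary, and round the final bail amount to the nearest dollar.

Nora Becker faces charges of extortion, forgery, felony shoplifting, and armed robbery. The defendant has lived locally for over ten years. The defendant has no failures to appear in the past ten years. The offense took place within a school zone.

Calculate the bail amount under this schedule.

$172,933

Base amounts from the schedule: extortion $140,000; forgery $37,300; felony shoplifting $35,000; armed robbery $423,200.
Stacking rule: highest base plus $4,500 per additional charge. Highest is armed robbery at $423,200; 3 additional charges → +$13,500. Combined base = $436,700.
Continuous local residence of ten or more years (−40%): $436,700 × 0.6 = $262,020.
Offense occurred in a school zone (+10%): $262,020 × 1.1 = $288,222.
No failures to appear in the past ten years (−40%): $288,222 × 0.6 = $172,933.20.
$172,933.20 is within the $175,000 maximum.
Rounded to the nearest dollar: $172,933.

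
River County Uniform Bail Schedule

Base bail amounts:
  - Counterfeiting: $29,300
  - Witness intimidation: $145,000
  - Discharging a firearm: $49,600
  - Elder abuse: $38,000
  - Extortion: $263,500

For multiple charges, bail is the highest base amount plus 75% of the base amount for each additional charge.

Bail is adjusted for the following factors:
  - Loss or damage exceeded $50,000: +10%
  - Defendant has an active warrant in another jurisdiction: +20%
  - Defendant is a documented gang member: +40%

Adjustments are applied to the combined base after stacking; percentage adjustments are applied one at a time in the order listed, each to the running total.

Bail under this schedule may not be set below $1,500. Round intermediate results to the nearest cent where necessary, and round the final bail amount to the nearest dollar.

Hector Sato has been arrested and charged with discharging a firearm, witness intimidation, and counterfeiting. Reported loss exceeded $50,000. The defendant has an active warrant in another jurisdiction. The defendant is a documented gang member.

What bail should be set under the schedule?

$377,315

Base amounts from the schedule: discharging a firearm $49,600; witness intimidation $145,000; counterfeiting $29,300.
Stacking rule: highest base plus 75% of each additional charge. Highest is witness intimidation at $145,000. Additional: $49,600 × 75% = $37,200; $29,300 × 75% = $21,975. Combined base = $145,000 + $59,175 = $204,175.
Loss or damage exceeded $50,000 (+10%): $204,175 × 1.1 = $224,592.50.
Defendant has an active warrant in another jurisdiction (+20%): $224,592.50 × 1.2 = $269,511.
Defendant is a documented gang member (+40%): $269,511 × 1.4 = $377,315.40.
$377,315.40 is at or above the $1,500 minimum.
Rounded to the nearest dollar: $377,315.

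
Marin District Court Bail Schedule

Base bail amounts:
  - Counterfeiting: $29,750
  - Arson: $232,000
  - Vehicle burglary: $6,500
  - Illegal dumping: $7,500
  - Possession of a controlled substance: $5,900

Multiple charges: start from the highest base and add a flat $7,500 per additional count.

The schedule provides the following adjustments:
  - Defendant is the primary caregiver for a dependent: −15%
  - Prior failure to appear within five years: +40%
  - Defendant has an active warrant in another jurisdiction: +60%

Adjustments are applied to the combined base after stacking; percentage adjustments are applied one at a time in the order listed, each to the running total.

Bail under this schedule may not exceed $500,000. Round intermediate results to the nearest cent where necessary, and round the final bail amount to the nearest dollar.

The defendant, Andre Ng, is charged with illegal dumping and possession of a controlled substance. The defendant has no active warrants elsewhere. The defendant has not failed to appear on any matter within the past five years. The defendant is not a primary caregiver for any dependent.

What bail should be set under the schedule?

Base amounts from the schedule: illegal dumping $7,500; possession of a controlled substance $5,900.
Stacking rule: highest base plus $7,500 per additional charge. Highest is illegal dumping at $7,500; 1 additional charge → +$7,500. Combined base = $15,000.
No adjustment factors apply to this defendant.
$15,000 is within the $500,000 maximum.

$15,000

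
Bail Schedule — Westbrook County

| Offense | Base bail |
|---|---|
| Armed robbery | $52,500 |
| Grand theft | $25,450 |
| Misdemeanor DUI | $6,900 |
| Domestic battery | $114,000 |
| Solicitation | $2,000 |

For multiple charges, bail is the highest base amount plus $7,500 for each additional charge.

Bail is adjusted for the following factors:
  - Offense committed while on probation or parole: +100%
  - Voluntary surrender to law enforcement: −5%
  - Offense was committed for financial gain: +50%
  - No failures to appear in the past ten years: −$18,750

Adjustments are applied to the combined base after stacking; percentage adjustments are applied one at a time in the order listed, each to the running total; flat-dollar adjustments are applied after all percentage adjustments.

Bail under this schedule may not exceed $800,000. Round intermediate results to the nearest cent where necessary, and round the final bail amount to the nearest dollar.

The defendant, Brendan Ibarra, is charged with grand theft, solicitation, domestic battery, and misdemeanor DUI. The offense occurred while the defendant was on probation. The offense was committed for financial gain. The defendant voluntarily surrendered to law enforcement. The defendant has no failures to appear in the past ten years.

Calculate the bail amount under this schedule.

Base amounts from the schedule: grand theft $25,450; solicitation $2,000; domestic battery $114,000; misdemeanor DUI $6,900.
Stacking rule: highest base plus $7,500 per additional charge. Highest is domestic battery at $114,000; 3 additional charges → +$22,500. Combined base = $136,500.
Offense committed while on probation or parole (+100%): $136,500 × 2 = $273,000.
Voluntary surrender to law enforcement (−5%): $273,000 × 0.95 = $259,350.
Offense was committed for financial gain (+50%): $259,350 × 1.5 = $389,025.
No failures to appear in the past ten years (−$18,750 flat): $389,025 − $18,750 = $370,275.
$370,275 is within the $800,000 maximum.

$370,275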